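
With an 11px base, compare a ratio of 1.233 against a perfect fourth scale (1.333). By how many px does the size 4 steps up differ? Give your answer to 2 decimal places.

At 1.233: 11.0 × 1.233⁴ = 25.4241px
Perfect fourth: 11.0 × 1.333⁴ = 34.7307px
Difference: 34.7307 − 25.4241 = 9.3066px

9.31px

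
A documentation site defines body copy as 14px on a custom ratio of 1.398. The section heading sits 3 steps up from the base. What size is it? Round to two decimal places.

38.25px

Each step on a modular scale multiplies by the ratio, so the size n steps from the base is base × ratioⁿ.
14.0 × 1.398³ = 14.0 × 2.73226 ≈ 38.25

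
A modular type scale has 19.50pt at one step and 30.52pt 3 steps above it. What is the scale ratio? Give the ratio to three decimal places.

The ratio satisfies 19.50 × r³ = 30.52, so r = (30.52 / 19.50)^(1/3).
r = 1.5651^(1/3) ≈ 1.1610

1.161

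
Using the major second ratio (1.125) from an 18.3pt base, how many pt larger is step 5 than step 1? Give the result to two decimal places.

12.39pt

Step 1: 18.3 × 1.125 = 20.5875pt
Step 5: 18.3 × 1.125⁵ = 32.9772pt
Difference: 32.9772 − 20.5875 = 12.3897pt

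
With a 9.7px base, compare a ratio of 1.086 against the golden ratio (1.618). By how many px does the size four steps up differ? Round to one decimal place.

53.0px

At 1.086: 9.7 × 1.086⁴ = 13.492px
Golden ratio: 9.7 × 1.618⁴ = 66.479px
Difference: 66.479 − 13.492 = 52.987px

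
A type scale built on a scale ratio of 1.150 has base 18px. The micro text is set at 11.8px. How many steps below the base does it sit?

3

1.150ⁿ = 18 / 11.8 = 1.5254
n = ln(1.5254) / ln(1.150) = 0.4223 / 0.1398 ≈ 3.02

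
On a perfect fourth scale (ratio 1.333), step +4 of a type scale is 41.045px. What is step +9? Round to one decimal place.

Moving from step +4 to step +9 is 5 steps up, so multiply by r⁵.
41.045 × 1.333⁵ = 41.045 × 4.20873 ≈ 172.747

172.7px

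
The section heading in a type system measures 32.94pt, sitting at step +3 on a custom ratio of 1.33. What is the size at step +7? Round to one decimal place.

103.1pt

32.94 × 1.33⁴ = 32.94 × 3.12901 ≈ 103.069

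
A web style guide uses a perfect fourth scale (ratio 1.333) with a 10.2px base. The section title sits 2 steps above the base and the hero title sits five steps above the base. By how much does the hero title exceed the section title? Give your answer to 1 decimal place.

24.8px

Step 2: 10.2 × 1.333² = 18.124px
Step 5: 10.2 × 1.333⁵ = 42.929px
Difference: 42.929 − 18.124 = 24.805px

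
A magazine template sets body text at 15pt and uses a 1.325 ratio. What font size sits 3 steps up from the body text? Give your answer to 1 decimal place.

34.9pt

15.0 × 1.325³ = 15.0 × 2.32620 ≈ 34.89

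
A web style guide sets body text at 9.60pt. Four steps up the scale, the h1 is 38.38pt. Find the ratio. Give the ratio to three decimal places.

The ratio satisfies 9.60 × r⁴ = 38.38, so r = (38.38 / 9.60)^(1/4).
r = 3.9979^(1/4) ≈ 1.4140

1.414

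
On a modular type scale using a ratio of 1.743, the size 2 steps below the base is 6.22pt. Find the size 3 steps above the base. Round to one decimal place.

100.1pt

6.22 × 1.743⁵ = 6.22 × 16.08744 ≈ 100.064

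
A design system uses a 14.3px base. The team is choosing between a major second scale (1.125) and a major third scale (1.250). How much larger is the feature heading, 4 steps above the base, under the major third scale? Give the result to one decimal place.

12.0px

Major second: 14.3 × 1.125⁴ = 22.906px
Major third: 14.3 × 1.250⁴ = 34.912px
Difference: 34.912 − 22.906 = 12.006px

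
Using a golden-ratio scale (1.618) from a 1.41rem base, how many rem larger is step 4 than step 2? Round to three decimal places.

5.972rem

Step 2: 1.41 × 1.618² = 3.69127rem
Step 4: 1.41 × 1.618⁴ = 9.66347rem
Difference: 9.66347 − 3.69127 = 5.97220rem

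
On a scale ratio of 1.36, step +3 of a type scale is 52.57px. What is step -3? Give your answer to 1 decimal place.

8.3px

The gap is -3 − (3) = -6 steps, so the factor is 1.36^-6.
52.57 ÷ 1.36⁶ = 52.57 ÷ 6.32752 ≈ 8.308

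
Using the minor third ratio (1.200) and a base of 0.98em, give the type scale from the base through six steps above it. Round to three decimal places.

0.980em, 1.176em, 1.411em, 1.693em, 2.032em, 2.439em, 2.926em

Step 0: 0.98em
Step 1: 0.98 × 1.200 = 1.176
Step 2: 0.98 × 1.200² = 1.411
Step 3: 0.98 × 1.200³ = 1.693
Step 4: 0.98 × 1.200⁴ = 2.032
Step 5: 0.98 × 1.200⁵ = 2.439
Step 6: 0.98 × 1.200⁶ = 2.926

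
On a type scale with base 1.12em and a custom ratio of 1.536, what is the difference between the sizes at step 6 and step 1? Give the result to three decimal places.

12.988em

Step 1: 1.12 × 1.536 = 1.72032em
Step 6: 1.12 × 1.536⁶ = 14.70840em
Difference: 14.70840 − 1.72032 = 12.98808em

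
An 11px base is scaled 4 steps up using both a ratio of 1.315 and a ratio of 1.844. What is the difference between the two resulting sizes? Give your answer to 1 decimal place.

At 1.315: 11.0 × 1.315⁴ = 32.892px
At 1.844: 11.0 × 1.844⁴ = 127.185px
Difference: 127.185 − 32.892 = 94.293px

94.3px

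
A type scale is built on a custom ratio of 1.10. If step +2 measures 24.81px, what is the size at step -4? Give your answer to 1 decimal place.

14.0px

The gap is -4 − (2) = -6 steps, so the factor is 1.10^-6.
24.81 ÷ 1.10⁶ = 24.81 ÷ 1.77156 ≈ 14.005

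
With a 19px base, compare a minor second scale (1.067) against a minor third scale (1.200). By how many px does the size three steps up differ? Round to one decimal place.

9.8px

Minor second: 19.0 × 1.067³ = 23.081px
Minor third: 19.0 × 1.200³ = 32.832px
Difference: 32.832 − 23.081 = 9.751px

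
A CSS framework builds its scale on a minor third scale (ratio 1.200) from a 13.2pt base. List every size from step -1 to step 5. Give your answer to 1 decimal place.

Step -1: 13.2 ÷ 1.200 = 11.0
Step 0: 13.2pt
Step 1: 13.2 × 1.200 = 15.8
Step 2: 13.2 × 1.200² = 19.0
Step 3: 13.2 × 1.200³ = 22.8
Step 4: 13.2 × 1.200⁴ = 27.4
Step 5: 13.2 × 1.200⁵ = 32.8

11.0pt, 13.2pt, 15.8pt, 19.0pt, 22.8pt, 27.4pt, 32.8pt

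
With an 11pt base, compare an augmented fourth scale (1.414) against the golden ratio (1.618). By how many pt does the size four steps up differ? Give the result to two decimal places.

Augmented fourth: 11.0 × 1.414⁴ = 43.9734pt
Golden ratio: 11.0 × 1.618⁴ = 75.3888pt
Difference: 75.3888 − 43.9734 = 31.4154pt

31.42pt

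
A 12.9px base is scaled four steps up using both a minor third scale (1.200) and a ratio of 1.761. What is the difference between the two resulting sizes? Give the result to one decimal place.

Minor third: 12.9 × 1.200⁴ = 26.749px
At 1.761: 12.9 × 1.761⁴ = 124.059px
Difference: 124.059 − 26.749 = 97.310px

97.3px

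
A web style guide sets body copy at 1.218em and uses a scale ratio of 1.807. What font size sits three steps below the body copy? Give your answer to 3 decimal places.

A modular type scale is a geometric sequence: sizeₙ = base × rⁿ.
1.218 ÷ 1.807³ = 1.218 ÷ 5.90030 ≈ 0.206

0.206em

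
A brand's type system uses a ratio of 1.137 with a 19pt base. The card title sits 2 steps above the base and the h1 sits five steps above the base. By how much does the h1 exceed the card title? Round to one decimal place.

Step 2: 19.0 × 1.137² = 24.563pt
Step 5: 19.0 × 1.137⁵ = 36.104pt
Difference: 36.104 − 24.563 = 11.541pt

11.5pt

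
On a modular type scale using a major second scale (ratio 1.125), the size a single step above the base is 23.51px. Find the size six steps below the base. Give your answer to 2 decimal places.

Moving from step +1 to step -6 is 7 steps down, so divide by r⁷.
23.51 ÷ 1.125⁷ = 23.51 ÷ 2.28070 ≈ 10.308

10.31px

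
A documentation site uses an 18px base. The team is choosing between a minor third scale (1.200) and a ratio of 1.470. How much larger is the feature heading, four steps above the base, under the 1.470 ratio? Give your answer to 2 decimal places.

46.73px

Minor third: 18.0 × 1.200⁴ = 37.3248px
At 1.470: 18.0 × 1.470⁴ = 84.0508px
Difference: 84.0508 − 37.3248 = 46.7260px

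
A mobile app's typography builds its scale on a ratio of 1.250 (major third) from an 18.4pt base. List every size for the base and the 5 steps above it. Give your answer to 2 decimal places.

Step 0: 18.4pt
Step 1: 18.4 × 1.250 = 23.00
Step 2: 18.4 × 1.250² = 28.75
Step 3: 18.4 × 1.250³ = 35.94
Step 4: 18.4 × 1.250⁴ = 44.92
Step 5: 18.4 × 1.250⁵ = 56.15

18.40pt, 23.00pt, 28.75pt, 35.94pt, 44.92pt, 56.15pt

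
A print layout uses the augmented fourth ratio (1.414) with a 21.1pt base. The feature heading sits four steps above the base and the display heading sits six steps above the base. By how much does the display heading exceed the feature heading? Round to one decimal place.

84.3pt

Step 4: 21.1 × 1.414⁴ = 84.349pt
Step 6: 21.1 × 1.414⁶ = 168.647pt
Difference: 168.647 − 84.349 = 84.298pt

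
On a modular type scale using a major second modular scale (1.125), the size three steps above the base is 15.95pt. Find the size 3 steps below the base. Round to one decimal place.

The gap is -3 − (3) = -6 steps, so the factor is 1.125^-6.
15.95 ÷ 1.125⁶ = 15.95 ÷ 2.02729 ≈ 7.868

7.9pt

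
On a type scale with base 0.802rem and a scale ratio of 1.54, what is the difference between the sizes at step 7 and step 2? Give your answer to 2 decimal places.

14.57rem

Step 2: 0.802 × 1.54² = 1.9020rem
Step 7: 0.802 × 1.54⁷ = 16.4748rem
Difference: 16.4748 − 1.9020 = 14.5728rem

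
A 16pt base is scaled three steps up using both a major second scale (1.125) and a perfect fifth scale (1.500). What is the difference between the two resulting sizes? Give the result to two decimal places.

Major second: 16.0 × 1.125³ = 22.7812pt
Perfect fifth: 16.0 × 1.500³ = 54.0000pt
Difference: 54.0000 − 22.7812 = 31.2188pt

31.22pt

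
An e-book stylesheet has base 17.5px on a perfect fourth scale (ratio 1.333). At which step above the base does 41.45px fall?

1.333ⁿ = 41.45 / 17.5 = 2.3686
n = ln(2.3686) / ln(1.333) = 0.8623 / 0.2874 ≈ 3.00

3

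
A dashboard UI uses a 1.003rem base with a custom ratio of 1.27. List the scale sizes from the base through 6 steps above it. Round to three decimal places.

1.003rem, 1.274rem, 1.618rem, 2.055rem, 2.609rem, 3.314rem, 4.208rem

Step 0: 1.003rem
Step 1: 1.003 × 1.27 = 1.274
Step 2: 1.003 × 1.27² = 1.618
Step 3: 1.003 × 1.27³ = 2.055
Step 4: 1.003 × 1.27⁴ = 2.609
Step 5: 1.003 × 1.27⁵ = 3.314
Step 6: 1.003 × 1.27⁶ = 4.208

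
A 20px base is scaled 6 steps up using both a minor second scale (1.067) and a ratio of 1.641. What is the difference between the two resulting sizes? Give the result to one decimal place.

Minor second: 20.0 × 1.067⁶ = 29.513px
At 1.641: 20.0 × 1.641⁶ = 390.554px
Difference: 390.554 − 29.513 = 361.041px

361.0px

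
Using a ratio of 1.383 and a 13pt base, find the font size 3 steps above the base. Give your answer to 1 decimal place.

34.4pt

13.0 × 1.383³ = 13.0 × 2.64525 ≈ 34.39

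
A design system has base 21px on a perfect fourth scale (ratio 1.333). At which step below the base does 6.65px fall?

1.333ⁿ = 21 / 6.65 = 3.1579
n = ln(3.1579) / ln(1.333) = 1.1499 / 0.2874 ≈ 4.00

4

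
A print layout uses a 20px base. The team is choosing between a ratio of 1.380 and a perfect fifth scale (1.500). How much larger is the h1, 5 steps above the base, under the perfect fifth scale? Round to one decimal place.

51.8px

At 1.380: 20.0 × 1.380⁵ = 100.098px
Perfect fifth: 20.0 × 1.500⁵ = 151.875px
Difference: 151.875 − 100.098 = 51.777px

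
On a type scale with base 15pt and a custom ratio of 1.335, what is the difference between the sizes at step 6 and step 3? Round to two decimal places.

Step 3: 15.0 × 1.335³ = 35.6891pt
Step 6: 15.0 × 1.335⁶ = 84.9139pt
Difference: 84.9139 − 35.6891 = 49.2248pt

49.22pt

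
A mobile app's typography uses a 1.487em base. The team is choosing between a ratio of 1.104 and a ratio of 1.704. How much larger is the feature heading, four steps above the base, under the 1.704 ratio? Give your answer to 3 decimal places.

10.328em

At 1.104: 1.487 × 1.104⁴ = 2.20896em
At 1.704: 1.487 × 1.704⁴ = 12.53688em
Difference: 12.53688 − 2.20896 = 10.32792em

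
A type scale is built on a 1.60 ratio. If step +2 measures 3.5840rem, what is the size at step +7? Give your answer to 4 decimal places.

The gap is 7 − (2) = 5 steps, so the factor is 1.60^5.
3.5840 × 1.60⁵ = 3.5840 × 10.48576 ≈ 37.5810

37.5810rem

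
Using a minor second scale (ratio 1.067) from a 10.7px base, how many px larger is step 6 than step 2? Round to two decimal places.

3.61px

Step 2: 10.7 × 1.067² = 12.1818px
Step 6: 10.7 × 1.067⁶ = 15.7896px
Difference: 15.7896 − 12.1818 = 3.6078px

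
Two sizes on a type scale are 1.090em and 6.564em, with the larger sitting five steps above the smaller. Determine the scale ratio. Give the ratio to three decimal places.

1.432

r⁵ = 6.564 / 1.090, so r = (6.564/1.090)^(1/5).
r = 6.0220^(1/5) ≈ 1.4320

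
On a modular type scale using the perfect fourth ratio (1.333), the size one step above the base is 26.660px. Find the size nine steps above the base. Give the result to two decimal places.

265.77px

The gap is 9 − (1) = 8 steps, so the factor is 1.333^8.
26.660 × 1.333⁸ = 26.660 × 9.96876 ≈ 265.767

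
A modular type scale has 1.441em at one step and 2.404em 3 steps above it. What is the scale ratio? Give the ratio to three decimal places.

r³ = 2.404 / 1.441, so r = (2.404/1.441)^(1/3).
r = 1.6683^(1/3) ≈ 1.1860

1.186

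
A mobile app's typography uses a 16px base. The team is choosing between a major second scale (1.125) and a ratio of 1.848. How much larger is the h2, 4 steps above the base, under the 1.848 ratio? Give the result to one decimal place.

Major second: 16.0 × 1.125⁴ = 25.629px
At 1.848: 16.0 × 1.848⁴ = 186.607px
Difference: 186.607 − 25.629 = 160.978px

161.0px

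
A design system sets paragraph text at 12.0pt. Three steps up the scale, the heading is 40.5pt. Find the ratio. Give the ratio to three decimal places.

1.500

r³ = 40.5 / 12.0, so r = (40.5/12.0)^(1/3).
r = 3.3750^(1/3) ≈ 1.5000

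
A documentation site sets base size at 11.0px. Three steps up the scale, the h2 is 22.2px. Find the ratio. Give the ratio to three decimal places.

1.264

The ratio satisfies 11.0 × r³ = 22.2, so r = (22.2 / 11.0)^(1/3).
r = 2.0182^(1/3) ≈ 1.2637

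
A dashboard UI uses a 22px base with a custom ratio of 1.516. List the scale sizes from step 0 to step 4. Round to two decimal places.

22.00px, 33.35px, 50.56px, 76.65px, 116.20px

Step 0: 22px
Step 1: 22.0 × 1.516 = 33.35
Step 2: 22.0 × 1.516² = 50.56
Step 3: 22.0 × 1.516³ = 76.65
Step 4: 22.0 × 1.516⁴ = 116.20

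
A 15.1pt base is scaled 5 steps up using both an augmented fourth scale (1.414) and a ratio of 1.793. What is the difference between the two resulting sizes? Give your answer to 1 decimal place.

Augmented fourth: 15.1 × 1.414⁵ = 85.354pt
At 1.793: 15.1 × 1.793⁵ = 279.820pt
Difference: 279.820 − 85.354 = 194.466pt

194.5pt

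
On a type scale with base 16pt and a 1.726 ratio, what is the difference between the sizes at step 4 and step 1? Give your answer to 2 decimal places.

Step 1: 16.0 × 1.726 = 27.6160pt
Step 4: 16.0 × 1.726⁴ = 141.9983pt
Difference: 141.9983 − 27.6160 = 114.3823pt

114.38pt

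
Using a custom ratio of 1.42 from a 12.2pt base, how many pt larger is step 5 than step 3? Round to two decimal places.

35.51pt

Step 3: 12.2 × 1.42³ = 34.9321pt
Step 5: 12.2 × 1.42⁵ = 70.4371pt
Difference: 70.4371 − 34.9321 = 35.5050pt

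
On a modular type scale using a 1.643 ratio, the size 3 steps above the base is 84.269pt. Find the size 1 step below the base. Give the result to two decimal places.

84.269 ÷ 1.643⁴ = 84.269 ÷ 7.28702 ≈ 11.564

11.56pt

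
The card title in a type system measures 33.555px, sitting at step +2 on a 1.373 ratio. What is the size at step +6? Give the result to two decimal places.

119.24px

The gap is 6 − (2) = 4 steps, so the factor is 1.373^4.
33.555 × 1.373⁴ = 33.555 × 3.55371 ≈ 119.245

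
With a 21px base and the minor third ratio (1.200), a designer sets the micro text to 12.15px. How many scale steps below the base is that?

1.200ⁿ = 21 / 12.15 = 1.7284
n = ln(1.7284) / ln(1.200) = 0.5472 / 0.1823 ≈ 3.00

3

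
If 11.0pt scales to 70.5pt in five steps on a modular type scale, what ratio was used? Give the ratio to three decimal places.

r⁵ = 70.5 / 11.0, so r = (70.5/11.0)^(1/5).
r = 6.4091^(1/5) ≈ 1.4500

1.450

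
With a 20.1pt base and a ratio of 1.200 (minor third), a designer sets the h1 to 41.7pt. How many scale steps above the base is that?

4

1.200ⁿ = 41.7 / 20.1 = 2.0746
n = ln(2.0746) / ln(1.200) = 0.7298 / 0.1823 ≈ 4.00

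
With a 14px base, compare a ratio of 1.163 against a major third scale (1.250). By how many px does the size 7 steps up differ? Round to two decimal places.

At 1.163: 14.0 × 1.163⁷ = 40.2890px
Major third: 14.0 × 1.250⁷ = 66.7572px
Difference: 66.7572 − 40.2890 = 26.4682px

26.47px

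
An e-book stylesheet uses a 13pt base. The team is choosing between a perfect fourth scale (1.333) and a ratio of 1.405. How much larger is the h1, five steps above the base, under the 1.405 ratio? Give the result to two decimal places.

Perfect fourth: 13.0 × 1.333⁵ = 54.7134pt
At 1.405: 13.0 × 1.405⁵ = 71.1746pt
Difference: 71.1746 − 54.7134 = 16.4612pt

16.46pt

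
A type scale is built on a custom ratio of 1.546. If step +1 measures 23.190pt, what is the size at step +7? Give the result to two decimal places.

316.63pt

23.190 × 1.546⁶ = 23.190 × 13.65391 ≈ 316.634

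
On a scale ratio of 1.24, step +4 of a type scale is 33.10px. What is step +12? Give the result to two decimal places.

33.10 × 1.24⁸ = 33.10 × 5.58951 ≈ 185.013

185.01px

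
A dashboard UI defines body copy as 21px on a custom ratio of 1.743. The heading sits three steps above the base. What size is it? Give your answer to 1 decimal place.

111.2px

Every step multiplies by the scale ratio.
21.0 × 1.743³ = 21.0 × 5.29532 ≈ 111.20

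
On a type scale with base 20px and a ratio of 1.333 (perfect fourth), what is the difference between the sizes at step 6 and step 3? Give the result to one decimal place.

64.8px

Step 3: 20.0 × 1.333³ = 47.372px
Step 6: 20.0 × 1.333⁶ = 112.205px
Difference: 112.205 − 47.372 = 64.833px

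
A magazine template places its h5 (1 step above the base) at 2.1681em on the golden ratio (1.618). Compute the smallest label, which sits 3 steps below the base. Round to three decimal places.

2.1681 ÷ 1.618⁴ = 2.1681 ÷ 6.85353 ≈ 0.316

0.316em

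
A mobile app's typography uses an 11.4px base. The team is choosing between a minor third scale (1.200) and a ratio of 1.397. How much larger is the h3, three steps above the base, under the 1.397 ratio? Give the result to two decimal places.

11.38px

Minor third: 11.4 × 1.200³ = 19.6992px
At 1.397: 11.4 × 1.397³ = 31.0809px
Difference: 31.0809 − 19.6992 = 11.3817px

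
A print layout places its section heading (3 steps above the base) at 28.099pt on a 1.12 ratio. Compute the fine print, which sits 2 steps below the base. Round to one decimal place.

15.9pt

The gap is -2 − (3) = -5 steps, so the factor is 1.12^-5.
28.099 ÷ 1.12⁵ = 28.099 ÷ 1.76234 ≈ 15.944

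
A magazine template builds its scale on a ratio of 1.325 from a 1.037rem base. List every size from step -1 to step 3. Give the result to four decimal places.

0.7826rem, 1.0370rem, 1.3740rem, 1.8206rem, 2.4123rem

Step -1: 1.037 ÷ 1.325 = 0.7826
Step 0: 1.037rem
Step 1: 1.037 × 1.325 = 1.3740
Step 2: 1.037 × 1.325² = 1.8206
Step 3: 1.037 × 1.325³ = 2.4123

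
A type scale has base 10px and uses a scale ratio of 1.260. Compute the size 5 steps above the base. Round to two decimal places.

10.0 × 1.260⁵ = 10.0 × 3.17580 ≈ 31.76

31.76px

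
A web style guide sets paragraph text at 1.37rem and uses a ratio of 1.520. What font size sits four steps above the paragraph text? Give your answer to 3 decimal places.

Every step multiplies by the scale ratio.
1.37 × 1.520⁴ = 1.37 × 5.33795 ≈ 7.313

7.313rem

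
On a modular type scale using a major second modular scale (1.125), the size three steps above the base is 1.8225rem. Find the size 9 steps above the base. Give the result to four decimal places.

1.8225 × 1.125⁶ = 1.8225 × 2.02729 ≈ 3.6947

3.6947rem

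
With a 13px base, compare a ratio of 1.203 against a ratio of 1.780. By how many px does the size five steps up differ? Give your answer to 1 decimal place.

199.5px

At 1.203: 13.0 × 1.203⁵ = 32.755px
At 1.780: 13.0 × 1.780⁵ = 232.297px
Difference: 232.297 − 32.755 = 199.542px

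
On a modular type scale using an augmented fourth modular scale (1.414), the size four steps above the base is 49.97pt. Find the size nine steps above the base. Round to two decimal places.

The gap is 9 − (4) = 5 steps, so the factor is 1.414^5.
49.97 × 1.414⁵ = 49.97 × 5.65258 ≈ 282.460

282.46pt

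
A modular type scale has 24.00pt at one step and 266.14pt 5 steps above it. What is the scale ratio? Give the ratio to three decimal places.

1.618

r⁵ = 266.14 / 24.00, so r = (266.14/24.00)^(1/5).
r = 11.0892^(1/5) ≈ 1.6180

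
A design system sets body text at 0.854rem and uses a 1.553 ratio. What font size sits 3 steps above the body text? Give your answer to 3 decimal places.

3.199rem

Every step multiplies by the scale ratio.
0.854 × 1.553³ = 0.854 × 3.74554 ≈ 3.199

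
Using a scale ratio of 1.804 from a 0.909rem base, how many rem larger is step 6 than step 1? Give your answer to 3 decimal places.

29.692rem

Step 1: 0.909 × 1.804 = 1.63984rem
Step 6: 0.909 × 1.804⁶ = 31.33164rem
Difference: 31.33164 − 1.63984 = 29.69180rem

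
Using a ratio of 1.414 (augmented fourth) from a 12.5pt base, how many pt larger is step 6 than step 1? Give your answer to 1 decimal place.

Step 1: 12.5 × 1.414 = 17.675pt
Step 6: 12.5 × 1.414⁶ = 99.909pt
Difference: 99.909 − 17.675 = 82.234pt

82.2pt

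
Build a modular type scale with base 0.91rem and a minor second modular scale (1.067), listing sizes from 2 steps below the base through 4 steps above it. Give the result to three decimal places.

0.799rem, 0.853rem, 0.910rem, 0.971rem, 1.036rem, 1.105rem, 1.180rem

Step -2: 0.91 ÷ 1.067² = 0.799
Step -1: 0.91 ÷ 1.067 = 0.853
Step 0: 0.91rem
Step 1: 0.91 × 1.067 = 0.971
Step 2: 0.91 × 1.067² = 1.036
Step 3: 0.91 × 1.067³ = 1.105
Step 4: 0.91 × 1.067⁴ = 1.180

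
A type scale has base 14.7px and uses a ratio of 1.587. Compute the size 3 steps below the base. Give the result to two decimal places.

3.68px

A modular type scale is a geometric sequence: sizeₙ = base × rⁿ.
14.7 ÷ 1.587³ = 14.7 ÷ 3.99697 ≈ 3.68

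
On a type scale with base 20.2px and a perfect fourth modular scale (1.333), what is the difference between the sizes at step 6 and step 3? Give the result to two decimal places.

65.48px

Step 3: 20.2 × 1.333³ = 47.8456px
Step 6: 20.2 × 1.333⁶ = 113.3267px
Difference: 113.3267 − 47.8456 = 65.4811px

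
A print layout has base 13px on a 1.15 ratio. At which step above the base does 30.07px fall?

1.15ⁿ = 30.07 / 13 = 2.3131
n = ln(2.3131) / ln(1.15) = 0.8386 / 0.1398 ≈ 6.00

6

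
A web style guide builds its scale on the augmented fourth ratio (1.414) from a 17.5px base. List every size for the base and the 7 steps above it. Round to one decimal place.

17.5px, 24.7px, 35.0px, 49.5px, 70.0px, 98.9px, 139.9px, 197.8px

Step 0: 17.5px
Step 1: 17.5 × 1.414 = 24.7
Step 2: 17.5 × 1.414² = 35.0
Step 3: 17.5 × 1.414³ = 49.5
Step 4: 17.5 × 1.414⁴ = 70.0
Step 5: 17.5 × 1.414⁵ = 98.9
Step 6: 17.5 × 1.414⁶ = 139.9
Step 7: 17.5 × 1.414⁷ = 197.8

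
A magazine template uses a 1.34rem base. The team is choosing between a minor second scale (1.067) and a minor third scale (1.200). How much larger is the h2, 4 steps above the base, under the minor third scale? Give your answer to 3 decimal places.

Minor second: 1.34 × 1.067⁴ = 1.73685rem
Minor third: 1.34 × 1.200⁴ = 2.77862rem
Difference: 2.77862 − 1.73685 = 1.04177rem

1.042rem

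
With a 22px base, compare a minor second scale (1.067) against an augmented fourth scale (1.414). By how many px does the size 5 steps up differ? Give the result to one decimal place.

Minor second: 22.0 × 1.067⁵ = 30.426px
Augmented fourth: 22.0 × 1.414⁵ = 124.357px
Difference: 124.357 − 30.426 = 93.931px

93.9px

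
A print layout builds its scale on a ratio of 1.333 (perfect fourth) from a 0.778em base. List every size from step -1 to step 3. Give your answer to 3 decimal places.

Step -1: 0.778 ÷ 1.333 = 0.584
Step 0: 0.778em
Step 1: 0.778 × 1.333 = 1.037
Step 2: 0.778 × 1.333² = 1.382
Step 3: 0.778 × 1.333³ = 1.843

0.584em, 0.778em, 1.037em, 1.382em, 1.843em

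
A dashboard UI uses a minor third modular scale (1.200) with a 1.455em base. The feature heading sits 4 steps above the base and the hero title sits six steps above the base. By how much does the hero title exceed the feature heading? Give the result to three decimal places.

1.328em

Step 4: 1.455 × 1.200⁴ = 3.01709em
Step 6: 1.455 × 1.200⁶ = 4.34461em
Difference: 4.34461 − 3.01709 = 1.32752em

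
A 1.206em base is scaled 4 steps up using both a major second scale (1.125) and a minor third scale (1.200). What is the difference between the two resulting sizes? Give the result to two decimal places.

0.57em

Major second: 1.206 × 1.125⁴ = 1.9318em
Minor third: 1.206 × 1.200⁴ = 2.5008em
Difference: 2.5008 − 1.9318 = 0.5690em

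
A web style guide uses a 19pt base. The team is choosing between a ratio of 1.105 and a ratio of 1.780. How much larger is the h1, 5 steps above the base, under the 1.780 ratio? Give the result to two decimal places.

At 1.105: 19.0 × 1.105⁵ = 31.3015pt
At 1.780: 19.0 × 1.780⁵ = 339.5108pt
Difference: 339.5108 − 31.3015 = 308.2093pt

308.21pt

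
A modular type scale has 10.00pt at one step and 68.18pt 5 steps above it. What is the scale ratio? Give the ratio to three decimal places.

The ratio satisfies 10.00 × r⁵ = 68.18, so r = (68.18 / 10.00)^(1/5).
r = 6.8180^(1/5) ≈ 1.4680

1.468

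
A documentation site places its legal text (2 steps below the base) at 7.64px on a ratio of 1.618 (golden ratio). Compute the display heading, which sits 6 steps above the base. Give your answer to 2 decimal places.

358.86px

The gap is 6 − (-2) = 8 steps, so the factor is 1.618^8.
7.64 × 1.618⁸ = 7.64 × 46.97082 ≈ 358.857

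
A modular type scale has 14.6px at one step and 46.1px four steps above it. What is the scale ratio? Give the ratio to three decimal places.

1.333

The ratio satisfies 14.6 × r⁴ = 46.1, so r = (46.1 / 14.6)^(1/4).
r = 3.1575^(1/4) ≈ 1.3330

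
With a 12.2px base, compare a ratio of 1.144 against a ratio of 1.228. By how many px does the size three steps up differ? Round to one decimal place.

At 1.144: 12.2 × 1.144³ = 18.266px
At 1.228: 12.2 × 1.228³ = 22.592px
Difference: 22.592 − 18.266 = 4.326px

4.3px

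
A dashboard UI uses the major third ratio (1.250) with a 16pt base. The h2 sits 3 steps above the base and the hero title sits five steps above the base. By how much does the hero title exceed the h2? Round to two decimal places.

17.58pt

Step 3: 16.0 × 1.250³ = 31.2500pt
Step 5: 16.0 × 1.250⁵ = 48.8281pt
Difference: 48.8281 − 31.2500 = 17.5781pt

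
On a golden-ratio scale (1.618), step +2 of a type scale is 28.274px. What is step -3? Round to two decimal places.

28.274 ÷ 1.618⁵ = 28.274 ÷ 11.08901 ≈ 2.550

2.55px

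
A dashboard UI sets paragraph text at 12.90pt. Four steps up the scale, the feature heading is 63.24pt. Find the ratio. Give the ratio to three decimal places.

1.488

r⁴ = 63.24 / 12.90, so r = (63.24/12.90)^(1/4).
r = 4.9023^(1/4) ≈ 1.4880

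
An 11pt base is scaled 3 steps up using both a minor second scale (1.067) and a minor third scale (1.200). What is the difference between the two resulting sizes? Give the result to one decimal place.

5.6pt

Minor second: 11.0 × 1.067³ = 13.362pt
Minor third: 11.0 × 1.200³ = 19.008pt
Difference: 19.008 − 13.362 = 5.646pt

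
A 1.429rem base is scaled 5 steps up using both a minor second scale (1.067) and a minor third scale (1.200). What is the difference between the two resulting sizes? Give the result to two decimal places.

Minor second: 1.429 × 1.067⁵ = 1.9763rem
Minor third: 1.429 × 1.200⁵ = 3.5558rem
Difference: 3.5558 − 1.9763 = 1.5795rem

1.58rem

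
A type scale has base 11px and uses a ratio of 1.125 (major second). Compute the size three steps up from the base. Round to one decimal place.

15.7px

11.0 × 1.125³ = 11.0 × 1.42383 ≈ 15.66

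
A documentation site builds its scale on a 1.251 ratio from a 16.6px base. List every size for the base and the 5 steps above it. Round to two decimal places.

Step 0: 16.6px
Step 1: 16.6 × 1.251 = 20.77
Step 2: 16.6 × 1.251² = 25.98
Step 3: 16.6 × 1.251³ = 32.50
Step 4: 16.6 × 1.251⁴ = 40.66
Step 5: 16.6 × 1.251⁵ = 50.86

16.60px, 20.77px, 25.98px, 32.50px, 40.66px, 50.86px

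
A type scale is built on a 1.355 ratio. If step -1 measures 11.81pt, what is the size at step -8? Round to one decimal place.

11.81 ÷ 1.355⁷ = 11.81 ÷ 8.38639 ≈ 1.408

1.4pt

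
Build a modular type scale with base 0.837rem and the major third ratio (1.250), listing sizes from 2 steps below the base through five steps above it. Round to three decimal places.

0.536rem, 0.670rem, 0.837rem, 1.046rem, 1.308rem, 1.635rem, 2.043rem, 2.554rem

Step -2: 0.837 ÷ 1.250² = 0.536
Step -1: 0.837 ÷ 1.250 = 0.670
Step 0: 0.837rem
Step 1: 0.837 × 1.250 = 1.046
Step 2: 0.837 × 1.250² = 1.308
Step 3: 0.837 × 1.250³ = 1.635
Step 4: 0.837 × 1.250⁴ = 2.043
Step 5: 0.837 × 1.250⁵ = 2.554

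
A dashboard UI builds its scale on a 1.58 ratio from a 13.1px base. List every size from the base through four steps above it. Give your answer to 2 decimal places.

Step 0: 13.1px
Step 1: 13.1 × 1.58 = 20.70
Step 2: 13.1 × 1.58² = 32.70
Step 3: 13.1 × 1.58³ = 51.67
Step 4: 13.1 × 1.58⁴ = 81.64

13.10px, 20.70px, 32.70px, 51.67px, 81.64px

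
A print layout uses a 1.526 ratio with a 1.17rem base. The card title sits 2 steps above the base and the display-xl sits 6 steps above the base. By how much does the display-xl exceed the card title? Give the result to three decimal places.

12.050rem

Step 2: 1.17 × 1.526² = 2.72455rem
Step 6: 1.17 × 1.526⁶ = 14.77451rem
Difference: 14.77451 − 2.72455 = 12.04996rem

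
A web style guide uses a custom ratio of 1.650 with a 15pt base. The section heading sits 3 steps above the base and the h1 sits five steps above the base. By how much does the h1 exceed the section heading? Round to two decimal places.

116.07pt

Step 3: 15.0 × 1.650³ = 67.3819pt
Step 5: 15.0 × 1.650⁵ = 183.4472pt
Difference: 183.4472 − 67.3819 = 116.0653pt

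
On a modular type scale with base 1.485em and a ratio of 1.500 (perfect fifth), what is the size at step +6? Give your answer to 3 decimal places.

1.485 × 1.500⁶ = 1.485 × 11.39062 ≈ 16.915

16.915em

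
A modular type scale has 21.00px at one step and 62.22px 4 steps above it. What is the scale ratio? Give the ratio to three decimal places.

The ratio satisfies 21.00 × r⁴ = 62.22, so r = (62.22 / 21.00)^(1/4).
r = 2.9629^(1/4) ≈ 1.3120

1.312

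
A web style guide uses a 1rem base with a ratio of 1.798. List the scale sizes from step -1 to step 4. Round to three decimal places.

0.556rem, 1.000rem, 1.798rem, 3.233rem, 5.813rem, 10.451rem

Step -1: 1.0 ÷ 1.798 = 0.556
Step 0: 1rem
Step 1: 1.0 × 1.798 = 1.798
Step 2: 1.0 × 1.798² = 3.233
Step 3: 1.0 × 1.798³ = 5.813
Step 4: 1.0 × 1.798⁴ = 10.451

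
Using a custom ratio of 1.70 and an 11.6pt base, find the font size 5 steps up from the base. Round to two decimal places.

164.70pt

A modular type scale is a geometric sequence: sizeₙ = base × rⁿ.
11.6 × 1.70⁵ = 11.6 × 14.19857 ≈ 164.70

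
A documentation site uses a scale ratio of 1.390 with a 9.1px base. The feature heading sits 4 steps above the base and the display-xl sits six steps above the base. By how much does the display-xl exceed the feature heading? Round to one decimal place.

Step 4: 9.1 × 1.390⁴ = 33.970px
Step 6: 9.1 × 1.390⁶ = 65.634px
Difference: 65.634 − 33.970 = 31.664px

31.7px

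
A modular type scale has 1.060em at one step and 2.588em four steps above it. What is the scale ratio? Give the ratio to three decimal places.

r⁴ = 2.588 / 1.060, so r = (2.588/1.060)^(1/4).
r = 2.4415^(1/4) ≈ 1.2500

1.250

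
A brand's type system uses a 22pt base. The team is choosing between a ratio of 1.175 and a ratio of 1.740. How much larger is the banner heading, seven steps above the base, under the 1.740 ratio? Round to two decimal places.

994.32pt

At 1.175: 22.0 × 1.175⁷ = 68.0280pt
At 1.740: 22.0 × 1.740⁷ = 1062.3495pt
Difference: 1062.3495 − 68.0280 = 994.3215pt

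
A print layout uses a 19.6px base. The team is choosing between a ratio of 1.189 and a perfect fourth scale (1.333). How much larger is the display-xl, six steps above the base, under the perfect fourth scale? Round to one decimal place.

At 1.189: 19.6 × 1.189⁶ = 55.379px
Perfect fourth: 19.6 × 1.333⁶ = 109.961px
Difference: 109.961 − 55.379 = 54.582px

54.6px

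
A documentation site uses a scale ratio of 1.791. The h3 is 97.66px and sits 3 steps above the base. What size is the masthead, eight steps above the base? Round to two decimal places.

Moving from step +3 to step +8 is 5 steps up, so multiply by r⁵.
97.66 × 1.791⁵ = 97.66 × 18.42799 ≈ 1799.677

1799.68px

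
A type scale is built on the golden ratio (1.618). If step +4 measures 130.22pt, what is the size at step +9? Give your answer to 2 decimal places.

1444.01pt

130.22 × 1.618⁵ = 130.22 × 11.08901 ≈ 1444.010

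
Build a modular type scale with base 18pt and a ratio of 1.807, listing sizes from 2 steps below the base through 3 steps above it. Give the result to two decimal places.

5.51pt, 9.96pt, 18.00pt, 32.53pt, 58.77pt, 106.21pt

Step -2: 18.0 ÷ 1.807² = 5.51
Step -1: 18.0 ÷ 1.807 = 9.96
Step 0: 18pt
Step 1: 18.0 × 1.807 = 32.53
Step 2: 18.0 × 1.807² = 58.77
Step 3: 18.0 × 1.807³ = 106.21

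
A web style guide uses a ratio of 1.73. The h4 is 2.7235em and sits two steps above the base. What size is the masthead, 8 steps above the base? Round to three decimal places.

73.014em

The gap is 8 − (2) = 6 steps, so the factor is 1.73^6.
2.7235 × 1.73⁶ = 2.7235 × 26.80875 ≈ 73.014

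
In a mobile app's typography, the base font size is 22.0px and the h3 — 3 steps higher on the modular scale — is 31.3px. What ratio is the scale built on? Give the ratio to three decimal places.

The ratio satisfies 22.0 × r³ = 31.3, so r = (31.3 / 22.0)^(1/3).
r = 1.4227^(1/3) ≈ 1.1247

1.125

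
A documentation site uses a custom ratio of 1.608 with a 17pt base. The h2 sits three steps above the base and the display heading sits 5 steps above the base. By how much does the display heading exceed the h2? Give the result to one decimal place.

Step 3: 17.0 × 1.608³ = 70.682pt
Step 5: 17.0 × 1.608⁵ = 182.759pt
Difference: 182.759 − 70.682 = 112.077pt

112.1pt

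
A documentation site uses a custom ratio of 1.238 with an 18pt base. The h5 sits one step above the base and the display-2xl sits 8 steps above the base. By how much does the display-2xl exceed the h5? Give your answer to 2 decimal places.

Step 1: 18.0 × 1.238 = 22.2840pt
Step 8: 18.0 × 1.238⁸ = 99.3202pt
Difference: 99.3202 − 22.2840 = 77.0362pt

77.04pt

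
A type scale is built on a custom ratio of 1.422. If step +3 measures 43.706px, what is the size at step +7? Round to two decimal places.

43.706 × 1.422⁴ = 43.706 × 4.08882 ≈ 178.706

178.71px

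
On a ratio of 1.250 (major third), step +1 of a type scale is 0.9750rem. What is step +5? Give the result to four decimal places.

0.9750 × 1.250⁴ = 0.9750 × 2.44141 ≈ 2.3804

2.3804rem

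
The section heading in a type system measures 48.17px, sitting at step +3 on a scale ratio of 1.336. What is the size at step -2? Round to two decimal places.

11.32px

48.17 ÷ 1.336⁵ = 48.17 ÷ 4.25630 ≈ 11.317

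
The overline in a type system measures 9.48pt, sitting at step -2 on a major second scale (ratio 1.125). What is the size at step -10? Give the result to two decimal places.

3.69pt

9.48 ÷ 1.125⁸ = 9.48 ÷ 2.56578 ≈ 3.695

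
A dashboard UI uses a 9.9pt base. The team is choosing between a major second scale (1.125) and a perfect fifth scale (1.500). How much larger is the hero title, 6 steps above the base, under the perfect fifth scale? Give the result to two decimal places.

92.70pt

Major second: 9.9 × 1.125⁶ = 20.0701pt
Perfect fifth: 9.9 × 1.500⁶ = 112.7672pt
Difference: 112.7672 − 20.0701 = 92.6971pt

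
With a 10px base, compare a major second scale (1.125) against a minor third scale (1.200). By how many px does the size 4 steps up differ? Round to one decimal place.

4.7px

Major second: 10.0 × 1.125⁴ = 16.018px
Minor third: 10.0 × 1.200⁴ = 20.736px
Difference: 20.736 − 16.018 = 4.718px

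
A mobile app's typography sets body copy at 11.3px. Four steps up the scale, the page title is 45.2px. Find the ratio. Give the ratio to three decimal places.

1.414

r⁴ = 45.2 / 11.3, so r = (45.2/11.3)^(1/4).
r = 4.0000^(1/4) ≈ 1.4142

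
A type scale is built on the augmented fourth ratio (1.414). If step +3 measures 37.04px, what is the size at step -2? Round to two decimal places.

6.55px

37.04 ÷ 1.414⁵ = 37.04 ÷ 5.65258 ≈ 6.553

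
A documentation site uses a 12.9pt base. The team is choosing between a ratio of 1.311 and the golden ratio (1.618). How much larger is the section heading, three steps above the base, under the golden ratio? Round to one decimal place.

At 1.311: 12.9 × 1.311³ = 29.067pt
Golden ratio: 12.9 × 1.618³ = 54.642pt
Difference: 54.642 − 29.067 = 25.575pt

25.6pt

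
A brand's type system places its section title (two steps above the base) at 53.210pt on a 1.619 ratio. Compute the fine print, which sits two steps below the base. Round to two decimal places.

7.74pt

53.210 ÷ 1.619⁴ = 53.210 ÷ 6.87048 ≈ 7.745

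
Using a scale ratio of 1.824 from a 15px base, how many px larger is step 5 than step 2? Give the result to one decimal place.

Step 2: 15.0 × 1.824² = 49.905px
Step 5: 15.0 × 1.824⁵ = 302.842px
Difference: 302.842 − 49.905 = 252.937px

252.9px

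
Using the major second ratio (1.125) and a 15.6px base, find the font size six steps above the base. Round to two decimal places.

31.63px

15.6 × 1.125⁶ = 15.6 × 2.02729 ≈ 31.63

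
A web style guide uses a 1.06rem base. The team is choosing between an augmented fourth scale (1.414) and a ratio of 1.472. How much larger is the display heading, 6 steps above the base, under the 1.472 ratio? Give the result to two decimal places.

2.31rem

Augmented fourth: 1.06 × 1.414⁶ = 8.4723rem
At 1.472: 1.06 × 1.472⁶ = 10.7833rem
Difference: 10.7833 − 8.4723 = 2.3110rem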